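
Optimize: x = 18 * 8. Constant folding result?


18 * 8 = 144 at compile time
Optimized: x = 144


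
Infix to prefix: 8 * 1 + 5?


left-to-right (same/higher precedence on left): tree is (+ (* 8 1) 5)
Prefix: + * 8 1 5


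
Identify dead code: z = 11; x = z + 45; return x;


z is read by x's definition; x is returned
No dead code


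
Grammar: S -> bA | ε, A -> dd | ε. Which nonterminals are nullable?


A nonterminal is nullable iff some alternative derives ε (directly, or every symbol in it is nullable)
Nullable: {A, S}


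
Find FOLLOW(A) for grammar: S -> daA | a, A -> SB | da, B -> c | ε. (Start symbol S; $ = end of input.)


$ ∈ FOLLOW(S). For each A -> αBβ: add FIRST(β)\{ε} to FOLLOW(B); if β nullable, add FOLLOW(A).
FOLLOW(A) = {$, c}


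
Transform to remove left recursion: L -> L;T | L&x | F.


Left-recursive alternatives: L;T, L&x; non-recursive: F
Introduce L': L -> FL', L' -> ;TL' | &xL' | ε


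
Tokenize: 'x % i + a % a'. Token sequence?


Scan left to right, longest-match per lexeme
Tokens: ID(x), OP(%), ID(i), OP(+), ID(a), OP(%), ID(a)


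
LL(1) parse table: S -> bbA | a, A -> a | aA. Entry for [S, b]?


For [S, b]: 'b' ∈ FIRST(bbA)
Entry: S -> bbA


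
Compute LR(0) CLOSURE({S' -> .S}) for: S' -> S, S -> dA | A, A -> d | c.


Start: S' -> .S
For each item with dot before a nonterminal B, add B -> .γ for every B-production
Closure: [S' -> .S, S -> .dA, S -> .A, A -> .d, A -> .c]


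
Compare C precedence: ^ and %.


'%' is multiplicative (level 10); '^' is bitwise XOR (level 4)
Higher level binds tighter
'%' has higher precedence than '^'


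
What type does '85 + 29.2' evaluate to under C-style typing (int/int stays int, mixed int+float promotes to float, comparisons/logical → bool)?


Operand types: int + float
Rule: mixed int/float promotes to float; int/int stays int
Result type: float


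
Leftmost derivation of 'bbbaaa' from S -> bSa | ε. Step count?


Derivation: S => bSa => bbSaa => bbbSaaa => bbbaaa
Steps: 4


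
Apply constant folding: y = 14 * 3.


14 * 3 = 42 at compile time
Optimized: y = 42


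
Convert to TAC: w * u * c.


Break into single-operator statements:
t1 = w * u
t2 = t1 * c


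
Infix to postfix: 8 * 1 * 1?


Left to right (same or higher precedence on left)
Postfix: 8 1 * 1 *


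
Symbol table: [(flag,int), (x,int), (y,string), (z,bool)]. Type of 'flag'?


Lookup 'flag' → type int


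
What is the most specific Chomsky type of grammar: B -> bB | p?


Right-linear: every RHS is a terminal or a terminal followed by one nonterminal
Classification: Type 3 (Regular)


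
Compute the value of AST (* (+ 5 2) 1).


Evaluate inner: (+ 5 2) = 7
Evaluate root: (* 7 1) = 7
Result: 7


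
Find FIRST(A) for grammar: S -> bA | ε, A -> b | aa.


Per alternative of A: FIRST(b) = {b}; FIRST(aa) = {a}
FIRST(A) = {a, b}


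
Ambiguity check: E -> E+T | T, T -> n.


precedence layered via separate nonterminal T: deterministic
Unambiguous


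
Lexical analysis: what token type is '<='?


Pattern: operator symbol
Type: OPERATOR


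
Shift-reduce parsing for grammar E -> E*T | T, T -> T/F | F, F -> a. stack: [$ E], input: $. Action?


start symbol E on stack, input exhausted
Action: accept


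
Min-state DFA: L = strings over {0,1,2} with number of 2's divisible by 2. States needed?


Track (count of 2) mod 2: states 0..1, accept at 0
Minimal DFA: 2 states


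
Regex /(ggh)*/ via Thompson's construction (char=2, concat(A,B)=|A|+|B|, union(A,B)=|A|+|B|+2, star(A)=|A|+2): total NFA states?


Syntax tree has 3 char leaf(s), 0 union(s), 1 star(s)
chars contribute 3×2 = 6; each union adds +2; each star adds +2
Total: 6 + 0 + 2 = 8 states


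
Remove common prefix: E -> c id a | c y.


Common prefix: 'c'
Factored: E -> c E', E' -> id a | y


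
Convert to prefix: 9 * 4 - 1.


left-to-right (same/higher precedence on left): tree is (- (* 9 4) 1)
Prefix: - * 9 4 1


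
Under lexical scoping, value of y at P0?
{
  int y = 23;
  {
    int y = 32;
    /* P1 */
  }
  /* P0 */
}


y declared in the same block as P0
y = 23


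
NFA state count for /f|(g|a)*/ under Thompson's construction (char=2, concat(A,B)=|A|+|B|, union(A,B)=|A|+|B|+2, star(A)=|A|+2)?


Syntax tree has 3 char leaf(s), 2 union(s), 1 star(s)
chars contribute 3×2 = 6; each union adds +2; each star adds +2
Total: 6 + 4 + 2 = 12 states


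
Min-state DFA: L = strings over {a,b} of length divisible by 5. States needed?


Track length mod 5: states 0..4, accept at 0
Minimal DFA: 5 states


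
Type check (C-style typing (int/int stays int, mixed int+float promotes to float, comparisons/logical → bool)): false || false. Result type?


Operand types: bool || bool
Rule: logical operators take bool operands and yield bool
Result type: bool


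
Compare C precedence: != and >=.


'>=' is relational (level 7); '!=' is equality (level 6)
Higher level binds tighter
'>=' has higher precedence than '!='


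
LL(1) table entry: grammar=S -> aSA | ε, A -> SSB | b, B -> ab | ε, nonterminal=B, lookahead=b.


For [B, b]: ε is nullable and 'b' ∈ FOLLOW(B)
Entry: B -> ε


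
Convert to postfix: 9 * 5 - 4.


Left to right (same or higher precedence on left)
Postfix: 9 5 * 4 -


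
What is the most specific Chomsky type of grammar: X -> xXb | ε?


Single nonterminal LHS, but x^n b^n is not regular
Classification: Type 2 (Context-Free)


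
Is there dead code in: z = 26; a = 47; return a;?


z is assigned but never read
Dead: 'z = 26'


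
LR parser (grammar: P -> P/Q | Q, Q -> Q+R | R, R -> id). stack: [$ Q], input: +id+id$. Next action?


shift '+' to continue Q -> Q+R
Action: shift


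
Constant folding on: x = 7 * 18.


7 * 18 = 126 at compile time
Optimized: x = 126


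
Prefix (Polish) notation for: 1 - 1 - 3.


left-to-right (same/higher precedence on left): tree is (- (- 1 1) 3)
Prefix: - - 1 1 3


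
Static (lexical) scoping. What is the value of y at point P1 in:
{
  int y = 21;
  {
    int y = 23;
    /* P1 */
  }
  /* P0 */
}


y declared in the same block as P1
y = 23


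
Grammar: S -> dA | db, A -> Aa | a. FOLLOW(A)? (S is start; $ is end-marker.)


$ ∈ FOLLOW(S). For each A -> αBβ: add FIRST(β)\{ε} to FOLLOW(B); if β nullable, add FOLLOW(A).
FOLLOW(A) = {$, a}


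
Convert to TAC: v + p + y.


Break into single-operator statements:
t1 = v + p
t2 = t1 + y


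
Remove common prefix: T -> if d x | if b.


Common prefix: 'if'
Factored: T -> if T', T' -> d x | b


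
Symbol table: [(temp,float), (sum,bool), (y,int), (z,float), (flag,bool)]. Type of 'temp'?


Lookup 'temp' → type float


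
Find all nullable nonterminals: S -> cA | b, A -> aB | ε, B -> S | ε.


A nonterminal is nullable iff some alternative derives ε (directly, or every symbol in it is nullable)
Nullable: {A, B}


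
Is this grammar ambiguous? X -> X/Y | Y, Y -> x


precedence layered via separate nonterminal Y: deterministic
Unambiguous


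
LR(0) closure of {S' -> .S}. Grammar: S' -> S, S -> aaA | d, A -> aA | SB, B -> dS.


Start: S' -> .S
For each item with dot before a nonterminal B, add B -> .γ for every B-production
Closure: [S' -> .S, S -> .aaA, S -> .d]


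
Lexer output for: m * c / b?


Scan left to right, longest-match per lexeme
Tokens: ID(m), OP(*), ID(c), OP(/), ID(b)


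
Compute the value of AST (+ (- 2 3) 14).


Evaluate inner: (- 2 3) = -1
Evaluate root: (+ -1 14) = 13
Result: 13


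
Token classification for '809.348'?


Pattern: digits with a decimal point
Type: FLOAT_LITERAL


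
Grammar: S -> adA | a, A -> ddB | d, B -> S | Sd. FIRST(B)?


Per alternative of B: FIRST(S) = {a}; FIRST(Sd) = {a}
FIRST(B) = {a}


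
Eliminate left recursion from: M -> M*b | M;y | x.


Left-recursive alternatives: M*b, M;y; non-recursive: x
Introduce M': M -> xM', M' -> *bM' | ;yM' | ε


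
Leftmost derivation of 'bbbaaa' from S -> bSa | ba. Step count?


Derivation: S => bSa => bbSaa => bbbaaa
Steps: 3


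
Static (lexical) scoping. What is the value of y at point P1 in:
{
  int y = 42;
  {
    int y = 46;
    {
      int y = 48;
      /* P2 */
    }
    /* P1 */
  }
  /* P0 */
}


y declared in the same block as P1
y = 46


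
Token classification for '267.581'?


Pattern: digits with a decimal point
Type: FLOAT_LITERAL


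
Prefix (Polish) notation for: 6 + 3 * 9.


'*' binds tighter: tree is (+ 6 (* 3 9))
Prefix: + 6 * 3 9


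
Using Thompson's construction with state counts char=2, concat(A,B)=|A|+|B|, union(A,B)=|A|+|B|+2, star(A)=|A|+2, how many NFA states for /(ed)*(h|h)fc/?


Syntax tree has 6 char leaf(s), 1 union(s), 1 star(s)
chars contribute 6×2 = 12; each union adds +2; each star adds +2
Total: 12 + 2 + 2 = 16 states


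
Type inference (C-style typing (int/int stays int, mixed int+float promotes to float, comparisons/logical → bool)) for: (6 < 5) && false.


Operand types: bool && bool
Rule: logical operators take bool operands and yield bool
Result type: bool


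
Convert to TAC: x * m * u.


Break into single-operator statements:
t1 = x * m
t2 = t1 * u


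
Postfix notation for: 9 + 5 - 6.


Left to right (same or higher precedence on left)
Postfix: 9 5 + 6 -


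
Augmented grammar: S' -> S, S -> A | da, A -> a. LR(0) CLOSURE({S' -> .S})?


Start: S' -> .S
For each item with dot before a nonterminal B, add B -> .γ for every B-production
Closure: [S' -> .S, S -> .A, S -> .da, A -> .a]


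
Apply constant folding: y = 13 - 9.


13 - 9 = 4 at compile time
Optimized: y = 4


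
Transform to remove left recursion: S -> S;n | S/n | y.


Left-recursive alternatives: S;n, S/n; non-recursive: y
Introduce S': S -> yS', S' -> ;nS' | /nS' | ε


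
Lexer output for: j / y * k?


Scan left to right, longest-match per lexeme
Tokens: ID(j), OP(/), ID(y), OP(*), ID(k)


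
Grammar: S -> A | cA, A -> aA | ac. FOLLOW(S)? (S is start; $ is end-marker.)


$ ∈ FOLLOW(S). For each A -> αBβ: add FIRST(β)\{ε} to FOLLOW(B); if β nullable, add FOLLOW(A).
FOLLOW(S) = {$}


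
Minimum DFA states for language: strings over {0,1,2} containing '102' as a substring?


KMP-style automaton: 3 progress states + 1 absorbing accept = 4
Minimal DFA: 4 states


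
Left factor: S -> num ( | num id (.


Common prefix: 'num'
Factored: S -> num S', S' -> ( | id (


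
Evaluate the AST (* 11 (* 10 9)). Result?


Evaluate inner: (* 10 9) = 90
Evaluate root: (* 11 90) = 990
Result: 990


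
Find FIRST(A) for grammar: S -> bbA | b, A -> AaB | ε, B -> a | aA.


Per alternative of A: FIRST(AaB) = {a}; FIRST(ε) = {ε}
FIRST(A) = {a, ε}


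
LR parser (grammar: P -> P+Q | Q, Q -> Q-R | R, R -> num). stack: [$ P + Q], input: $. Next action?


handle 'P+Q' on top; lookahead ∈ FOLLOW(P) = {+, $}
Action: reduce (P -> P+Q)


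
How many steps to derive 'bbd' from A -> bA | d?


Derivation: A => bA => bbA => bbd
Steps: 3


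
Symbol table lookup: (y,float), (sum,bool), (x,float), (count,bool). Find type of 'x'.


Lookup 'x' → type float


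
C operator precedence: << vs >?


'<<' is shift (level 8); '>' is relational (level 7)
Higher level binds tighter
'<<' has higher precedence than '>'


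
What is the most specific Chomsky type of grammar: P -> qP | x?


Right-linear: every RHS is a terminal or a terminal followed by one nonterminal
Classification: Type 3 (Regular)


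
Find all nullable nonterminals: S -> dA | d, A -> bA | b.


A nonterminal is nullable iff some alternative derives ε (directly, or every symbol in it is nullable)
Nullable: {}


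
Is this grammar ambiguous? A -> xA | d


right-linear, alternatives start with distinct terminals 'x' vs 'd': unique leftmost derivation
Unambiguous


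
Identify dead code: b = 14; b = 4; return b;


first assignment to b is overwritten before any read
Dead: 'b = 14'


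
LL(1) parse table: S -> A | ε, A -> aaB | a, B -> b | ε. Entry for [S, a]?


For [S, a]: 'a' ∈ FIRST(A)
Entry: S -> A


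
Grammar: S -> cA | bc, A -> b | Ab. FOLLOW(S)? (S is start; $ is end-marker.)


$ ∈ FOLLOW(S). For each A -> αBβ: add FIRST(β)\{ε} to FOLLOW(B); if β nullable, add FOLLOW(A).
FOLLOW(S) = {$}


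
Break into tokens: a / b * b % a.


Scan left to right, longest-match per lexeme
Tokens: ID(a), OP(/), ID(b), OP(*), ID(b), OP(%), ID(a)


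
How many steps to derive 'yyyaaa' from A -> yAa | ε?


Derivation: A => yAa => yyAaa => yyyAaaa => yyyaaa
Steps: 4


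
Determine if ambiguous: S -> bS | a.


right-linear, alternatives start with distinct terminals 'b' vs 'a': unique leftmost derivation
Unambiguous


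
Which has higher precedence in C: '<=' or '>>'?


'>>' is shift (level 8); '<=' is relational (level 7)
Higher level binds tighter
'>>' has higher precedence than '<='


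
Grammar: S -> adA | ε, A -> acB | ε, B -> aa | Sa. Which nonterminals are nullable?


A nonterminal is nullable iff some alternative derives ε (directly, or every symbol in it is nullable)
Nullable: {A, S}


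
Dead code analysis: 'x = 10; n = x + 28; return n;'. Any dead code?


x is read by n's definition; n is returned
No dead code


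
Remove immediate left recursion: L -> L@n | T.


Left-recursive alternatives: L@n; non-recursive: T
Introduce L': L -> TL', L' -> @nL' | ε


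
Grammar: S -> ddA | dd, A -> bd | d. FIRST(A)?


Per alternative of A: FIRST(bd) = {b}; FIRST(d) = {d}
FIRST(A) = {b, d}


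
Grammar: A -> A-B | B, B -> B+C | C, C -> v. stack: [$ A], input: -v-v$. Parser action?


shift '-' to continue A -> A-B
Action: shift


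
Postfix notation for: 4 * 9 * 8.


Left to right (same or higher precedence on left)
Postfix: 4 9 * 8 *


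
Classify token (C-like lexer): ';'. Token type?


Pattern: delimiter/punctuation
Type: PUNCTUATION


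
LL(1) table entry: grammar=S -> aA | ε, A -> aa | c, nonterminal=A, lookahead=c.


For [A, c]: 'c' ∈ FIRST(c)
Entry: A -> c


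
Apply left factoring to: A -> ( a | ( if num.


Common prefix: '('
Factored: A -> ( A', A' -> a | if num


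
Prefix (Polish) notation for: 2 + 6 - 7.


left-to-right (same/higher precedence on left): tree is (- (+ 2 6) 7)
Prefix: - + 2 6 7


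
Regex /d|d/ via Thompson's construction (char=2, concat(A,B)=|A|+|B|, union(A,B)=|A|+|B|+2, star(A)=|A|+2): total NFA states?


Syntax tree has 2 char leaf(s), 1 union(s), 0 star(s)
chars contribute 2×2 = 4; each union adds +2; each star adds +2
Total: 4 + 2 + 0 = 6 states


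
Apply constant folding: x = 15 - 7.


15 - 7 = 8 at compile time
Optimized: x = 8


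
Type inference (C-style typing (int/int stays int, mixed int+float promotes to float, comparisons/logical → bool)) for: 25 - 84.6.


Operand types: int - float
Rule: mixed int/float promotes to float; int/int stays int
Result type: float


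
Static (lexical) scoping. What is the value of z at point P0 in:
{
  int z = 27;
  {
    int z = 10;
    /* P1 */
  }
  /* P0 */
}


z declared in the same block as P0
z = 27


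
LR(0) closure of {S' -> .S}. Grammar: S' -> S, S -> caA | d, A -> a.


Start: S' -> .S
For each item with dot before a nonterminal B, add B -> .γ for every B-production
Closure: [S' -> .S, S -> .caA, S -> .d]


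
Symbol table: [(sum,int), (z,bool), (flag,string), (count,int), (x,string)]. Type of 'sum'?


Lookup 'sum' → type int


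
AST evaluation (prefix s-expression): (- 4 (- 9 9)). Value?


Evaluate inner: (- 9 9) = 0
Evaluate root: (- 4 0) = 4
Result: 4


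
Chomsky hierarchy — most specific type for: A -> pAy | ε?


Single nonterminal LHS, but p^n y^n is not regular
Classification: Type 2 (Context-Free)


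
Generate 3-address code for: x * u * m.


Break into single-operator statements:
t1 = x * u
t2 = t1 * m


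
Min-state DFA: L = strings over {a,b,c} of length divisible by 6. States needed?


Track length mod 6: states 0..5, accept at 0
Minimal DFA: 6 states


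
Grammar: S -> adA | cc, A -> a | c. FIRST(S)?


Per alternative of S: FIRST(adA) = {a}; FIRST(cc) = {c}
FIRST(S) = {a, c}


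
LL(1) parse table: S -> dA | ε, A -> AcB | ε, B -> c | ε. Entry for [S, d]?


For [S, d]: 'd' ∈ FIRST(dA)
Entry: S -> dA


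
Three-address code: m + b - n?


Break into single-operator statements:
t1 = m + b
t2 = t1 - n


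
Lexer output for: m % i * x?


Scan left to right, longest-match per lexeme
Tokens: ID(m), OP(%), ID(i), OP(*), ID(x)


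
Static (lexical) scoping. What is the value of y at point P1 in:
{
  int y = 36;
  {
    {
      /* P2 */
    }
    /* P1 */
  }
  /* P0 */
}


P1's block does not declare y; resolves to the enclosing declaration at depth 0
y = 36


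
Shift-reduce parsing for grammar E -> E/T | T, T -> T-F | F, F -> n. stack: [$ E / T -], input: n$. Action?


no handle; shift 'n'
Action: shift


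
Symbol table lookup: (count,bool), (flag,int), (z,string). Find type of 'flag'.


Lookup 'flag' → type int


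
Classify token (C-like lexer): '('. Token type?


Pattern: delimiter/punctuation
Type: PUNCTUATION


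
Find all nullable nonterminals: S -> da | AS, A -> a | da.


A nonterminal is nullable iff some alternative derives ε (directly, or every symbol in it is nullable)
Nullable: {}


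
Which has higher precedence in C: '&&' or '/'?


'/' is multiplicative (level 10); '&&' is logical AND (level 2)
Higher level binds tighter
'/' has higher precedence than '&&'


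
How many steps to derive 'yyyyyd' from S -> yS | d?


Derivation: S => yS => yyS => yyyS => yyyyS => yyyyyS => yyyyyd
Steps: 6


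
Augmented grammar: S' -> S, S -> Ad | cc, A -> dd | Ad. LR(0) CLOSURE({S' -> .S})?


Start: S' -> .S
For each item with dot before a nonterminal B, add B -> .γ for every B-production
Closure: [S' -> .S, S -> .Ad, S -> .cc, A -> .dd, A -> .Ad]


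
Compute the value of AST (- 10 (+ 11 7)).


Evaluate inner: (+ 11 7) = 18
Evaluate root: (- 10 18) = -8
Result: -8


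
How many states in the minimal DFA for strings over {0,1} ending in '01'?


Track the longest suffix of input matching a prefix of '01': 3 classes (prefixes of length 0..2)
Minimal DFA: 3 states


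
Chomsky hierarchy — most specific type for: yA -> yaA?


LHS has context (more than one symbol) and |LHS| ≤ |RHS|
Classification: Type 1 (Context-Sensitive)


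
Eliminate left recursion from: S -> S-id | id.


Left-recursive alternatives: S-id; non-recursive: id
Introduce S': S -> idS', S' -> -idS' | ε


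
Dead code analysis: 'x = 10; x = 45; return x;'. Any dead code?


first assignment to x is overwritten before any read
Dead: 'x = 10'


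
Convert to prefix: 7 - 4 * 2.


'*' binds tighter: tree is (- 7 (* 4 2))
Prefix: - 7 * 4 2


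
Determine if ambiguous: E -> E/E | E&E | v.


'v/v&v' has two parse trees (no precedence encoded between / and &)
Ambiguous


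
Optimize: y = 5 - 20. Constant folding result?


5 - 20 = -15 at compile time
Optimized: y = -15


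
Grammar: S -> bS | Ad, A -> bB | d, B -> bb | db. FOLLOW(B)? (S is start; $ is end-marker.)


$ ∈ FOLLOW(S). For each A -> αBβ: add FIRST(β)\{ε} to FOLLOW(B); if β nullable, add FOLLOW(A).
FOLLOW(B) = {d}


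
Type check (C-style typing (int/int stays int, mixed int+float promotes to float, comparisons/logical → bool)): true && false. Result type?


Operand types: bool && bool
Rule: logical operators take bool operands and yield bool
Result type: bool


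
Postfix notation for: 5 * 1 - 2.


Left to right (same or higher precedence on left)
Postfix: 5 1 * 2 -


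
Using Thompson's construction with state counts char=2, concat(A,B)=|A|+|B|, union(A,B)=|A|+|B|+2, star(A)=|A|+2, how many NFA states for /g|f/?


Syntax tree has 2 char leaf(s), 1 union(s), 0 star(s)
chars contribute 2×2 = 4; each union adds +2; each star adds +2
Total: 4 + 2 + 0 = 6 states


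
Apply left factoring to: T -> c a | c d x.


Common prefix: 'c'
Factored: T -> c T', T' -> a | d x


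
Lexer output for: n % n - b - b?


Scan left to right, longest-match per lexeme
Tokens: ID(n), OP(%), ID(n), OP(-), ID(b), OP(-), ID(b)


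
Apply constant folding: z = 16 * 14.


16 * 14 = 224 at compile time
Optimized: z = 224


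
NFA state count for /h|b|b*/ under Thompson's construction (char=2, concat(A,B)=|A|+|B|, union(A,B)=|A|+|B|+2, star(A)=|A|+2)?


Syntax tree has 3 char leaf(s), 2 union(s), 1 star(s)
chars contribute 3×2 = 6; each union adds +2; each star adds +2
Total: 6 + 4 + 2 = 12 states


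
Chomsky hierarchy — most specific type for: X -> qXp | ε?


Single nonterminal LHS, but q^n p^n is not regular
Classification: Type 2 (Context-Free)


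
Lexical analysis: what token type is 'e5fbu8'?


Pattern: letter/underscore followed by alphanumerics, not a keyword
Type: IDENTIFIER


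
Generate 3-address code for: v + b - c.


Break into single-operator statements:
t1 = v + b
t2 = t1 - c


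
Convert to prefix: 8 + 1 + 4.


left-to-right (same/higher precedence on left): tree is (+ (+ 8 1) 4)
Prefix: + + 8 1 4


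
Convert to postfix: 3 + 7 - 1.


Left to right (same or higher precedence on left)
Postfix: 3 7 + 1 -


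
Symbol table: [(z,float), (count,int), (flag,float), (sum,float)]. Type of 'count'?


Lookup 'count' → type int


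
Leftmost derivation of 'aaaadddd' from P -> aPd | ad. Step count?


Derivation: P => aPd => aaPdd => aaaPddd => aaaadddd
Steps: 4


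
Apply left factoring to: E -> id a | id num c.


Common prefix: 'id'
Factored: E -> id E', E' -> a | num c


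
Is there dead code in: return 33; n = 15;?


statement follows a return and is unreachable
Dead: 'n = 15'


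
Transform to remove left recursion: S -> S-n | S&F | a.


Left-recursive alternatives: S-n, S&F; non-recursive: a
Introduce S': S -> aS', S' -> -nS' | &FS' | ε


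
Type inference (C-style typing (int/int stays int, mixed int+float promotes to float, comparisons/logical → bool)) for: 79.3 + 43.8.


Operand types: float + float
Rule: mixed int/float promotes to float; int/int stays int
Result type: float


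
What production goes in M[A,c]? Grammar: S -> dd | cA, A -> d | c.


For [A, c]: 'c' ∈ FIRST(c)
Entry: A -> c


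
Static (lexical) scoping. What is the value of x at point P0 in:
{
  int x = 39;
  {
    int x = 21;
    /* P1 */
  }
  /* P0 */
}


x declared in the same block as P0
x = 39


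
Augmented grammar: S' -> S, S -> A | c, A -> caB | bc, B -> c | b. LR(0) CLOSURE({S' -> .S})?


Start: S' -> .S
For each item with dot before a nonterminal B, add B -> .γ for every B-production
Closure: [S' -> .S, S -> .A, S -> .c, A -> .caB, A -> .bc]


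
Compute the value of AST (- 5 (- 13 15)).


Evaluate inner: (- 13 15) = -2
Evaluate root: (- 5 -2) = 7
Result: 7


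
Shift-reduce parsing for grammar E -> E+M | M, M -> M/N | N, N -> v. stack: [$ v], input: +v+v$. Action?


'v' on top is the handle for N -> v
Action: reduce (N -> v)


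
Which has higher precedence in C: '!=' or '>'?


'>' is relational (level 7); '!=' is equality (level 6)
Higher level binds tighter
'>' has higher precedence than '!='


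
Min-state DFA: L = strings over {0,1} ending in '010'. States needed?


Track the longest suffix of input matching a prefix of '010': 4 classes (prefixes of length 0..3)
Minimal DFA: 4 states


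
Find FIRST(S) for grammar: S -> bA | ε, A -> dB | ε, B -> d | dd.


Per alternative of S: FIRST(bA) = {b}; FIRST(ε) = {ε}
FIRST(S) = {b, ε}


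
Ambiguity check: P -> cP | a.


right-linear, alternatives start with distinct terminals 'c' vs 'a': unique leftmost derivation
Unambiguous


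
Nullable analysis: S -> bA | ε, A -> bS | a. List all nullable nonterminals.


A nonterminal is nullable iff some alternative derives ε (directly, or every symbol in it is nullable)
Nullable: {S}


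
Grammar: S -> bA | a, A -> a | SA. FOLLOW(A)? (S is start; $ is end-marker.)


$ ∈ FOLLOW(S). For each A -> αBβ: add FIRST(β)\{ε} to FOLLOW(B); if β nullable, add FOLLOW(A).
FOLLOW(A) = {$, a, b}


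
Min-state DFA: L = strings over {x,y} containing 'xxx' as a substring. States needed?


KMP-style automaton: 3 progress states + 1 absorbing accept = 4
Minimal DFA: 4 states


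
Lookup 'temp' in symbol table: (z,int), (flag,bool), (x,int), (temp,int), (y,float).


Lookup 'temp' → type int


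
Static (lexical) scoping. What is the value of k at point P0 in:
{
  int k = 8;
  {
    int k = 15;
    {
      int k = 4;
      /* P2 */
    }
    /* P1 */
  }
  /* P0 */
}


k declared in the same block as P0
k = 8


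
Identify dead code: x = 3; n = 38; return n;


x is assigned but never read
Dead: 'x = 3'


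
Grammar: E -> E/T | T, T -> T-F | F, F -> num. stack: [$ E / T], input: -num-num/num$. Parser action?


'-' can extend T; shift to build T -> T-F
Action: shift


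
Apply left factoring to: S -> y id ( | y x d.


Common prefix: 'y'
Factored: S -> y S', S' -> id ( | x d


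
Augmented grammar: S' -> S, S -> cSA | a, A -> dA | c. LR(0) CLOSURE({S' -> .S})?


Start: S' -> .S
For each item with dot before a nonterminal B, add B -> .γ for every B-production
Closure: [S' -> .S, S -> .cSA, S -> .a]


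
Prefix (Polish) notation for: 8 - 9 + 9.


left-to-right (same/higher precedence on left): tree is (+ (- 8 9) 9)
Prefix: + - 8 9 9


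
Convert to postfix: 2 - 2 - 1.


Left to right (same or higher precedence on left)
Postfix: 2 2 - 1 -


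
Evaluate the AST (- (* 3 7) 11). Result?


Evaluate inner: (* 3 7) = 21
Evaluate root: (- 21 11) = 10
Result: 10


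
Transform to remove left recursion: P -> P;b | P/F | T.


Left-recursive alternatives: P;b, P/F; non-recursive: T
Introduce P': P -> TP', P' -> ;bP' | /FP' | ε


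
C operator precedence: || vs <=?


'<=' is relational (level 7); '||' is logical OR (level 1)
Higher level binds tighter
'<=' has higher precedence than '||'


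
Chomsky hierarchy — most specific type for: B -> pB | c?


Right-linear: every RHS is a terminal or a terminal followed by one nonterminal
Classification: Type 3 (Regular)


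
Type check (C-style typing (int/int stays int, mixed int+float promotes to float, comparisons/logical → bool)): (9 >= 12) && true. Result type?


Operand types: bool && bool
Rule: logical operators take bool operands and yield bool
Result type: bool


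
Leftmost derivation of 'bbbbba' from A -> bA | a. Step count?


Derivation: A => bA => bbA => bbbA => bbbbA => bbbbbA => bbbbba
Steps: 6


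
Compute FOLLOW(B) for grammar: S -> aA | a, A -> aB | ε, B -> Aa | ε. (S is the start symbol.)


$ ∈ FOLLOW(S). For each A -> αBβ: add FIRST(β)\{ε} to FOLLOW(B); if β nullable, add FOLLOW(A).
FOLLOW(B) = {$, a}


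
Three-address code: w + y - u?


Break into single-operator statements:
t1 = w + y
t2 = t1 - u


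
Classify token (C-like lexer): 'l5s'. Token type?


Pattern: letter/underscore followed by alphanumerics, not a keyword
Type: IDENTIFIER


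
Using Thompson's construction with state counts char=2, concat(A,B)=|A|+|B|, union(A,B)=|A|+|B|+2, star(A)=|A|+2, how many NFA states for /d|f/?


Syntax tree has 2 char leaf(s), 1 union(s), 0 star(s)
chars contribute 2×2 = 4; each union adds +2; each star adds +2
Total: 4 + 2 + 0 = 6 states


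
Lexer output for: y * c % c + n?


Scan left to right, longest-match per lexeme
Tokens: ID(y), OP(*), ID(c), OP(%), ID(c), OP(+), ID(n)


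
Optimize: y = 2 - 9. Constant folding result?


2 - 9 = -7 at compile time
Optimized: y = -7


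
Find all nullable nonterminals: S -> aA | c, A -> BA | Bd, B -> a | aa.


A nonterminal is nullable iff some alternative derives ε (directly, or every symbol in it is nullable)
Nullable: {}


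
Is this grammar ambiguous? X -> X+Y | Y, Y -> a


precedence layered via separate nonterminal Y: deterministic
Unambiguous


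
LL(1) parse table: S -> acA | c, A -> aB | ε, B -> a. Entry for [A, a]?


For [A, a]: 'a' ∈ FIRST(aB)
Entry: A -> aB


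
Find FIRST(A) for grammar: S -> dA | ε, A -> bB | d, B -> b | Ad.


Per alternative of A: FIRST(bB) = {b}; FIRST(d) = {d}
FIRST(A) = {b, d}


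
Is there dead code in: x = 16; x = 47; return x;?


first assignment to x is overwritten before any read
Dead: 'x = 16'


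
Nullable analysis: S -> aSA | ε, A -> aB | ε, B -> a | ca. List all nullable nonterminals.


A nonterminal is nullable iff some alternative derives ε (directly, or every symbol in it is nullable)
Nullable: {A, S}


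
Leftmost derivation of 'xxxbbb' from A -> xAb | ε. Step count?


Derivation: A => xAb => xxAbb => xxxAbbb => xxxbbb
Steps: 4


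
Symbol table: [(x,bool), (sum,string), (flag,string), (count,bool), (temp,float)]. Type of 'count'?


Lookup 'count' → type bool


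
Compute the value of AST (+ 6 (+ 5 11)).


Evaluate inner: (+ 5 11) = 16
Evaluate root: (+ 6 16) = 22
Result: 22


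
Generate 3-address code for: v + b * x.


Break into single-operator statements:
t1 = b * x
t2 = v + t1


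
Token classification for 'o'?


Pattern: letter/underscore followed by alphanumerics, not a keyword
Type: IDENTIFIER


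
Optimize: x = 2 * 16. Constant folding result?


2 * 16 = 32 at compile time
Optimized: x = 32


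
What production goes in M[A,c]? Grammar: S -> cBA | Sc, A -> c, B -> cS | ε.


For [A, c]: 'c' ∈ FIRST(c)
Entry: A -> c


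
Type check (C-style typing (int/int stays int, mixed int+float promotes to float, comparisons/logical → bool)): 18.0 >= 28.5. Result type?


Operand types: float >= float
Rule: comparison yields bool
Result type: bool


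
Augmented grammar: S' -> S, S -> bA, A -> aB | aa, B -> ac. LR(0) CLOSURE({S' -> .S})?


Start: S' -> .S
For each item with dot before a nonterminal B, add B -> .γ for every B-production
Closure: [S' -> .S, S -> .bA]


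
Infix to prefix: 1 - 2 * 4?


'*' binds tighter: tree is (- 1 (* 2 4))
Prefix: - 1 * 2 4


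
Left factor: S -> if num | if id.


Common prefix: 'if'
Factored: S -> if S', S' -> num | id


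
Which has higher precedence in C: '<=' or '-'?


'-' is additive (level 9); '<=' is relational (level 7)
Higher level binds tighter
'-' has higher precedence than '<='


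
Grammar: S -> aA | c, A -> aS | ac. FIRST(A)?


Per alternative of A: FIRST(aS) = {a}; FIRST(ac) = {a}
FIRST(A) = {a}


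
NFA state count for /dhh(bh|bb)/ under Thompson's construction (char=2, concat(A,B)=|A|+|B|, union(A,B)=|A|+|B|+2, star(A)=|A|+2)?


Syntax tree has 7 char leaf(s), 1 union(s), 0 star(s)
chars contribute 7×2 = 14; each union adds +2; each star adds +2
Total: 14 + 2 + 0 = 16 states


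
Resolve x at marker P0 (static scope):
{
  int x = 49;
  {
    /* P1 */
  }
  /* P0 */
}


x declared in the same block as P0
x = 49


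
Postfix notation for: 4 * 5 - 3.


Left to right (same or higher precedence on left)
Postfix: 4 5 * 3 -


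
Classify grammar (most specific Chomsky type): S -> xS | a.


Right-linear: every RHS is a terminal or a terminal followed by one nonterminal
Classification: Type 3 (Regular)


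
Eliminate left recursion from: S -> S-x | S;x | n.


Left-recursive alternatives: S-x, S;x; non-recursive: n
Introduce S': S -> nS', S' -> -xS' | ;xS' | ε


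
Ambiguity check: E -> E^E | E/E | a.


'a^a/a' has two parse trees (no precedence encoded between ^ and /)
Ambiguous


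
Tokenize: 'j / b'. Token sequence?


Scan left to right, longest-match per lexeme
Tokens: ID(j), OP(/), ID(b)


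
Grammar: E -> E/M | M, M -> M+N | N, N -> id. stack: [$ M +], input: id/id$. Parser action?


no handle; shift 'id'
Action: shift


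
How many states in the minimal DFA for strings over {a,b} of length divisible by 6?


Track length mod 6: states 0..5, accept at 0
Minimal DFA: 6 states


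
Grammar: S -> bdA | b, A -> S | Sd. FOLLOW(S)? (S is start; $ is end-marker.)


$ ∈ FOLLOW(S). For each A -> αBβ: add FIRST(β)\{ε} to FOLLOW(B); if β nullable, add FOLLOW(A).
FOLLOW(S) = {$, d}


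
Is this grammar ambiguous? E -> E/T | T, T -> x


precedence layered via separate nonterminal T: deterministic
Unambiguous


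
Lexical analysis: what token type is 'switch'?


Pattern: reserved word
Type: KEYWORD


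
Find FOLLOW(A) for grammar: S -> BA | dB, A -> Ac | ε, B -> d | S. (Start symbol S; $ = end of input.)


$ ∈ FOLLOW(S). For each A -> αBβ: add FIRST(β)\{ε} to FOLLOW(B); if β nullable, add FOLLOW(A).
FOLLOW(A) = {$, c}


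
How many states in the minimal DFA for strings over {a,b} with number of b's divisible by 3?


Track (count of b) mod 3: states 0..2, accept at 0
Minimal DFA: 3 states


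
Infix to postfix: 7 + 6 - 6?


Left to right (same or higher precedence on left)
Postfix: 7 6 + 6 -


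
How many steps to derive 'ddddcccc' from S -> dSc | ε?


Derivation: S => dSc => ddScc => dddSccc => ddddScccc => ddddcccc
Steps: 5


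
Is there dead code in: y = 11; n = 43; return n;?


y is assigned but never read
Dead: 'y = 11'


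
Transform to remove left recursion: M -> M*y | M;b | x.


Left-recursive alternatives: M*y, M;b; non-recursive: x
Introduce M': M -> xM', M' -> *yM' | ;bM' | ε


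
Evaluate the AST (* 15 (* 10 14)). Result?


Evaluate inner: (* 10 14) = 140
Evaluate root: (* 15 140) = 2100
Result: 2100


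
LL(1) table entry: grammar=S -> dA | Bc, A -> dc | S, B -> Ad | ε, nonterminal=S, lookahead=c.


For [S, c]: 'c' ∈ FIRST(Bc)
Entry: S -> Bc


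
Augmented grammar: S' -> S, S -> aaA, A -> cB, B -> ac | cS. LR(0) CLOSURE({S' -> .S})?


Start: S' -> .S
For each item with dot before a nonterminal B, add B -> .γ for every B-production
Closure: [S' -> .S, S -> .aaA]


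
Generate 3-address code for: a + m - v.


Break into single-operator statements:
t1 = a + m
t2 = t1 - v


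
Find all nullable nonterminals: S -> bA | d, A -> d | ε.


A nonterminal is nullable iff some alternative derives ε (directly, or every symbol in it is nullable)
Nullable: {A}


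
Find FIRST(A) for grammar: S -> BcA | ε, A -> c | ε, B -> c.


Per alternative of A: FIRST(c) = {c}; FIRST(ε) = {ε}
FIRST(A) = {c, ε}


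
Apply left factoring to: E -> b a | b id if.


Common prefix: 'b'
Factored: E -> b E', E' -> a | id if


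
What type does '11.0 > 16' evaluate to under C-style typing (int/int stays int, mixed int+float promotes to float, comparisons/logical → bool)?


Operand types: float > int
Rule: comparison yields bool
Result type: bool


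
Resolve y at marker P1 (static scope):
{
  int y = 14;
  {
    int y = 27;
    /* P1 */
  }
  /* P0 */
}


y declared in the same block as P1
y = 27


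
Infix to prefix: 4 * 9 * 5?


left-to-right (same/higher precedence on left): tree is (* (* 4 9) 5)
Prefix: * * 4 9 5


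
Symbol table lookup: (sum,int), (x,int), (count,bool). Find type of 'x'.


Lookup 'x' → type int


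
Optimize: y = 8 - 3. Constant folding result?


8 - 3 = 5 at compile time
Optimized: y = 5


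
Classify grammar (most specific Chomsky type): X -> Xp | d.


Left-linear: every RHS is a terminal or one nonterminal followed by a terminal
Classification: Type 3 (Regular)


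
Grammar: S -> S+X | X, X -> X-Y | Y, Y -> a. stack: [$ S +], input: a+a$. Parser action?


no handle ('S+' is not any RHS); shift 'a'
Action: shift


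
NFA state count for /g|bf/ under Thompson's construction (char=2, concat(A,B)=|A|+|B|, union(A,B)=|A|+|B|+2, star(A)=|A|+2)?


Syntax tree has 3 char leaf(s), 1 union(s), 0 star(s)
chars contribute 3×2 = 6; each union adds +2; each star adds +2
Total: 6 + 2 + 0 = 8 states


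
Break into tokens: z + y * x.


Scan left to right, longest-match per lexeme
Tokens: ID(z), OP(+), ID(y), OP(*), ID(x)


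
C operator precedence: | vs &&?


'|' is bitwise OR (level 3); '&&' is logical AND (level 2)
Higher level binds tighter
'|' has higher precedence than '&&'


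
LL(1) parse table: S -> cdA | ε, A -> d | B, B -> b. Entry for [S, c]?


For [S, c]: 'c' ∈ FIRST(cdA)
Entry: S -> cdA


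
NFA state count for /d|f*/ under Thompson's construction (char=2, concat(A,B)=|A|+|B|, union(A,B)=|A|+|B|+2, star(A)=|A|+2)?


Syntax tree has 2 char leaf(s), 1 union(s), 1 star(s)
chars contribute 2×2 = 4; each union adds +2; each star adds +2
Total: 4 + 2 + 2 = 8 states


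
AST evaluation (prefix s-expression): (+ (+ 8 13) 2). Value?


Evaluate inner: (+ 8 13) = 21
Evaluate root: (+ 21 2) = 23
Result: 23


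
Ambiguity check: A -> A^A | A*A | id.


'id^id*id' has two parse trees (no precedence encoded between ^ and *)
Ambiguous


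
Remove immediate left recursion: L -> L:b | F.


Left-recursive alternatives: L:b; non-recursive: F
Introduce L': L -> FL', L' -> :bL' | ε


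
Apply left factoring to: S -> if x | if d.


Common prefix: 'if'
Factored: S -> if S', S' -> x | d


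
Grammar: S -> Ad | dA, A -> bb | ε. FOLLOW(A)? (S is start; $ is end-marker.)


$ ∈ FOLLOW(S). For each A -> αBβ: add FIRST(β)\{ε} to FOLLOW(B); if β nullable, add FOLLOW(A).
FOLLOW(A) = {$, d}


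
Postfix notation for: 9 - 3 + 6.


Left to right (same or higher precedence on left)
Postfix: 9 3 - 6 +


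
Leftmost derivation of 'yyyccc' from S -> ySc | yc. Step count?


Derivation: S => ySc => yyScc => yyyccc
Steps: 3


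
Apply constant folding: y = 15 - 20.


15 - 20 = -5 at compile time
Optimized: y = -5


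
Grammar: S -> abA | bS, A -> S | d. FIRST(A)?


Per alternative of A: FIRST(S) = {a, b}; FIRST(d) = {d}
FIRST(A) = {a, b, d}


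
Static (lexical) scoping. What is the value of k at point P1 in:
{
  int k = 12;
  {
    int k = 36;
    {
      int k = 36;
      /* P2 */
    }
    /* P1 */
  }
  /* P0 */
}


k declared in the same block as P1
k = 36


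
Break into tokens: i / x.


Scan left to right, longest-match per lexeme
Tokens: ID(i), OP(/), ID(x)


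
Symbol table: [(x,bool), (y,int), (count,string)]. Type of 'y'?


Lookup 'y' → type int


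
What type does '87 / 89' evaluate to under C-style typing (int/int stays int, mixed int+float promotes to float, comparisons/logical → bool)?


Operand types: int / int
Rule: mixed int/float promotes to float; int/int stays int
Result type: int


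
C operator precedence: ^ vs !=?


'!=' is equality (level 6); '^' is bitwise XOR (level 4)
Higher level binds tighter
'!=' has higher precedence than '^'


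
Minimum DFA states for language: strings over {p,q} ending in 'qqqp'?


Track the longest suffix of input matching a prefix of 'qqqp': 5 classes (prefixes of length 0..4)
Minimal DFA: 5 states


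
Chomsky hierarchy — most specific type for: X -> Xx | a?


Left-linear: every RHS is a terminal or one nonterminal followed by a terminal
Classification: Type 3 (Regular)


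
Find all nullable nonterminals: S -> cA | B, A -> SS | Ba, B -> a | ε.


A nonterminal is nullable iff some alternative derives ε (directly, or every symbol in it is nullable)
Nullable: {A, B, S}
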